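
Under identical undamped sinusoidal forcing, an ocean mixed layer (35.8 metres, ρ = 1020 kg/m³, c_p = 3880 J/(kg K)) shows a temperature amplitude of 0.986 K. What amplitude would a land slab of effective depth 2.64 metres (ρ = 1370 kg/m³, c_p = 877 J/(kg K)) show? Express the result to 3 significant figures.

C_ocean = 1.42×10^8 J/(m²·K); C_land = 3.17×10^6 J/(m²·K).
A ∝ 1/C ⇒ A_land = A_ocean × C_ocean/C_land = 0.986 × 44.7 = 44.0 K.

44.0 K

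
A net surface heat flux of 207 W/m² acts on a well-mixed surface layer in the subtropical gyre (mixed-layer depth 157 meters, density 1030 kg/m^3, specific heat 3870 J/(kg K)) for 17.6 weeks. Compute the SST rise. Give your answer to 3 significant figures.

3.52 K

Areal heat capacity C = ρ c_p D = 1030 × 3870 × 157 = 6.26×10^8 J m⁻² K⁻¹.
Net heat input Q = F Δt = 207 × (17.6 weeks × 6.048×10^5 s/week) = 2.20×10^9 J/m².
ΔT = Q / C = 2.20×10^9 / 6.26×10^8 = 3.52 K.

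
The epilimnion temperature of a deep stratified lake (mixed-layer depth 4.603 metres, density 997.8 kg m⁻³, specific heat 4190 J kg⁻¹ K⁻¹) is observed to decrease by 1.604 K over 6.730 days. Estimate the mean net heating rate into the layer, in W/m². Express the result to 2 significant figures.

Areal heat capacity C = ρ c_p D = 997.8 × 4190 × 4.603 = 1.92×10^7 J/(m^2 K).
Required heat per unit area: Q = C ΔT = 1.92×10^7 × -1.604 = -3.09×10^7 J/m².
Flux F = Q / Δt = -3.09×10^7 / 5.81×10^5 s = -53.1 W/m².

-53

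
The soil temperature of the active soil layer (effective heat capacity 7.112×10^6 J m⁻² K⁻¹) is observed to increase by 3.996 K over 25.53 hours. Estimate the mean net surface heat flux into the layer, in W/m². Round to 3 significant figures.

309

Areal heat capacity C = 7.112×10^6 J m⁻² K⁻¹ (given).
Required heat per unit area: Q = C ΔT = 7.11×10^6 × 3.996 = 2.84×10^7 J/m².
Flux F = Q / Δt = 2.84×10^7 / 91900 s = 309 W/m².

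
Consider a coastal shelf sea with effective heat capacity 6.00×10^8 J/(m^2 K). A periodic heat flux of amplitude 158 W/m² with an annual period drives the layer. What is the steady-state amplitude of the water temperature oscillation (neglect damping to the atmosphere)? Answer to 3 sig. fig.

1.32 K

Areal heat capacity C = 6.00×10^8 J/(m^2 K) (given).
Angular frequency ω = 2π / T = 2π / 3.15×10^7 s = 1.99×10^-7 s⁻¹.
Cω = 6.00×10^8 × 1.99×10^-7 = 120 W/(m²·K).
Amplitude A = F₀ / (Cω) = 158 / 120 = 1.32 K.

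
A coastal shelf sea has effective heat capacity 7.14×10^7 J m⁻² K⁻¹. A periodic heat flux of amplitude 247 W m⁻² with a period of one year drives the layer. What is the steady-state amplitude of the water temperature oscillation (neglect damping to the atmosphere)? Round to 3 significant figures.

Areal heat capacity C = 7.14×10^7 J m⁻² K⁻¹ (given).
Angular frequency ω = 2π / T = 2π / 3.15×10^7 s = 1.99×10^-7 s⁻¹.
Cω = 7.14×10^7 × 1.99×10^-7 = 14.2 W/(m²·K).
Amplitude A = F₀ / (Cω) = 247 / 14.2 = 17.4 K.

17.4 K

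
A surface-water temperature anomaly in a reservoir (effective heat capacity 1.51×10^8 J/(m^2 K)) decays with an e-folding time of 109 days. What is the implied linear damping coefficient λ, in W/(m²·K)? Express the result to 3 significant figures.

16.0

Areal heat capacity C = 1.51×10^8 J/(m^2 K) (given).
τ = 109 days = 9.42×10^6 s.
λ = C / τ = 1.51×10^8 / 9.42×10^6 = 16.0 W/(m²·K).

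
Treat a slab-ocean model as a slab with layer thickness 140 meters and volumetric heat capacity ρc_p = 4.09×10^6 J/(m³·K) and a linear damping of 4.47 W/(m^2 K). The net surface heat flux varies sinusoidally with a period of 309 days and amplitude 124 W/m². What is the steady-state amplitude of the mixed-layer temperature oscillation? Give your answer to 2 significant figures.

Areal heat capacity C = ρc_p × D = 4.09×10^6 × 140 = 5.73×10^8 J/(m^2 K).
Angular frequency ω = 2π / T = 2π / 2.67×10^7 s = 2.35×10^-7 s⁻¹.
√((Cω)² + λ²) = √((135)² + 4.47²) = 135 W/(m²·K).
Amplitude A = F₀ / √((Cω)²+λ²) = 124 / 135 = 0.920 K.

0.92 K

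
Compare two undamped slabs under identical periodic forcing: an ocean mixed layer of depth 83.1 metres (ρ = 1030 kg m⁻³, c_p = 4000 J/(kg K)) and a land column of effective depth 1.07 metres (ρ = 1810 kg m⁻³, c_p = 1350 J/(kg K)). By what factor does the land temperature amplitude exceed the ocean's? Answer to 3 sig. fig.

131

C_ocean = 1030 × 4000 × 83.1 = 3.42×10^8 J/(m²·K).
C_land = 1810 × 1350 × 1.07 = 2.61×10^6 J/(m²·K).
Undamped amplitude ∝ 1/C, so A_land/A_ocean = C_ocean/C_land = 131.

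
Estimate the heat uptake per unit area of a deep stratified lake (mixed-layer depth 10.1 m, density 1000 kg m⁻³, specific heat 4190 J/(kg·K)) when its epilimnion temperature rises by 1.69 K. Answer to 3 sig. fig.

7.15×10^7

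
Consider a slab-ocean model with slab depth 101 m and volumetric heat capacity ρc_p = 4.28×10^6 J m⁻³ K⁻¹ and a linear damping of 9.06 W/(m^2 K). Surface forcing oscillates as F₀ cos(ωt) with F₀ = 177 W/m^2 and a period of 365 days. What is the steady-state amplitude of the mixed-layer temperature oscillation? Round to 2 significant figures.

2.0 K

Areal heat capacity C = ρc_p × D = 4.28×10^6 × 101 = 4.32×10^8 J/(m^2 K).
Angular frequency ω = 2π / T = 2π / 3.15×10^7 s = 1.99×10^-7 s⁻¹.
√((Cω)² + λ²) = √((86.1)² + 9.06²) = 86.6 W/(m²·K).
Amplitude A = F₀ / √((Cω)²+λ²) = 177 / 86.6 = 2.04 K.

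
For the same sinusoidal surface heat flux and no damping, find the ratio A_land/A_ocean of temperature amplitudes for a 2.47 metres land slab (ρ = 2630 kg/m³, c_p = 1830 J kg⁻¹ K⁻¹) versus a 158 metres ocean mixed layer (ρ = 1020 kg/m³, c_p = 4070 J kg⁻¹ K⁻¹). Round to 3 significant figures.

C_ocean = 1020 × 4070 × 158 = 6.56×10^8 J/(m²·K).
C_land = 2630 × 1830 × 2.47 = 1.19×10^7 J/(m²·K).
Undamped amplitude ∝ 1/C, so A_land/A_ocean = C_ocean/C_land = 55.2.

55.2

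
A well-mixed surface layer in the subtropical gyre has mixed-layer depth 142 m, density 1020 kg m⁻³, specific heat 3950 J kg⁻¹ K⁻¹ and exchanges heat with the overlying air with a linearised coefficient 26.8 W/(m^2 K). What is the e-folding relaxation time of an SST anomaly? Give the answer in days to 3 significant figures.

Areal heat capacity C = ρ c_p D = 1020 × 3950 × 142 = 5.72×10^8 J/(m²·K).
Relaxation time τ = C / λ = 5.72×10^8 / 26.8 = 2.13×10^7 s.
In days: 2.13×10^7 s / (86400 s/day) = 247 days.

247 days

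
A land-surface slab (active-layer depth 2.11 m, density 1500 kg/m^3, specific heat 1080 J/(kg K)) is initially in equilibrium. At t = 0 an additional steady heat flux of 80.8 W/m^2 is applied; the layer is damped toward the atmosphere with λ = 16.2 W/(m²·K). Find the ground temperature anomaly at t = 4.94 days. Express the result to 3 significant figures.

Areal heat capacity C = ρ c_p D = 1500 × 1080 × 2.11 = 3.42×10^6 J/(m²·K).
τ = C / λ = 3.42×10^6 / 16.2 = 2.11×10^5 s.
Equilibrium anomaly ΔT_eq = F / λ = 80.8 / 16.2 = 4.99 K.
t = 4.94 days = 4.27×10^5 s, so t/τ = 2.02.
ΔT(t) = ΔT_eq (1 − e^(−t/τ)) = 4.99 × (1 − e^−2.02) = 4.33 K.

4.33 K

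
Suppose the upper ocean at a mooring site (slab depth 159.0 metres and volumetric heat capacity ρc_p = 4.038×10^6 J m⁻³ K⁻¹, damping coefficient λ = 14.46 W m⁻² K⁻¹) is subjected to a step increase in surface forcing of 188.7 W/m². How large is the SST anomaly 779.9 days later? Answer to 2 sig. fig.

Areal heat capacity C = ρc_p × D = 4.038×10^6 × 159.0 = 6.42×10^8 J m⁻² K⁻¹.
τ = C / λ = 6.42×10^8 / 14.46 = 4.44×10^7 s.
Equilibrium anomaly ΔT_eq = F / λ = 188.7 / 14.46 = 13.0 K.
t = 779.9 days = 6.74×10^7 s, so t/τ = 1.52.
ΔT(t) = ΔT_eq (1 − e^(−t/τ)) = 13.0 × (1 − e^−1.52) = 10.2 K.

10 K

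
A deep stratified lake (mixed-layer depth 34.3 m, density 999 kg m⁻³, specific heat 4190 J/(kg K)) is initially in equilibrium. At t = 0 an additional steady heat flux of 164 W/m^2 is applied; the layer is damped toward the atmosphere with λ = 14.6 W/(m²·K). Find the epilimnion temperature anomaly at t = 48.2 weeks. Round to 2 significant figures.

11 K

Areal heat capacity C = ρ c_p D = 999 × 4190 × 34.3 = 1.44×10^8 J/(m²·K).
τ = C / λ = 1.44×10^8 / 14.6 = 9.83×10^6 s.
Equilibrium anomaly ΔT_eq = F / λ = 164 / 14.6 = 11.2 K.
t = 48.2 weeks = 2.92×10^7 s, so t/τ = 2.96.
ΔT(t) = ΔT_eq (1 − e^(−t/τ)) = 11.2 × (1 − e^−2.96) = 10.7 K.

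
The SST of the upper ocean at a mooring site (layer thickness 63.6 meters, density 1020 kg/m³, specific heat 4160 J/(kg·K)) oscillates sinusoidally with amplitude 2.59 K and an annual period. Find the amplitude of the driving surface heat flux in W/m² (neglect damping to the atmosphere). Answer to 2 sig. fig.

140

Areal heat capacity C = ρ c_p D = 1020 × 4160 × 63.6 = 2.70×10^8 J m⁻² K⁻¹.
ω = 2π / 3.15×10^7 s = 1.99×10^-7 s⁻¹.
Cω = 2.70×10^8 × 1.99×10^-7 = 53.8 W/(m²·K).
F₀ = A × Cω = 2.59 × 53.8 = 139 W/m².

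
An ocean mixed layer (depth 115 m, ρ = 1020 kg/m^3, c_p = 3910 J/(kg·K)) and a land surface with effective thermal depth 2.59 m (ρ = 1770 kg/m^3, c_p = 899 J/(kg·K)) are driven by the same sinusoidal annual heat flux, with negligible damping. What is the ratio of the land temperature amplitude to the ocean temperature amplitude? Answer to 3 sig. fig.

C_ocean = 1020 × 3910 × 115 = 4.59×10^8 J/(m²·K).
C_land = 1770 × 899 × 2.59 = 4.12×10^6 J/(m²·K).
Undamped amplitude ∝ 1/C, so A_land/A_ocean = C_ocean/C_land = 111.

111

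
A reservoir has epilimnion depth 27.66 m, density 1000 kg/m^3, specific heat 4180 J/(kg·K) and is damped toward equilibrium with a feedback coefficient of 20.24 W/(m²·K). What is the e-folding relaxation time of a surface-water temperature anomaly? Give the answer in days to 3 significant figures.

66.1 days

Areal heat capacity C = ρ c_p D = 1000 × 4180 × 27.66 = 1.16×10^8 J m⁻² K⁻¹.
Relaxation time τ = C / λ = 1.16×10^8 / 20.24 = 5.71×10^6 s.
In days: 5.71×10^6 s / (86400 s/day) = 66.1 days.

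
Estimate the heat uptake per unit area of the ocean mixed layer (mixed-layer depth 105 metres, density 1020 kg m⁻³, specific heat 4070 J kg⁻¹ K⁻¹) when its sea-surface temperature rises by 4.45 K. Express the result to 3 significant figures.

Areal heat capacity C = ρ c_p D = 1020 × 4070 × 105 = 4.36×10^8 J/(m²·K).
ΔQ = C ΔT = 4.36×10^8 × 4.45 = 1.94×10^9 J/m².

1.94×10^9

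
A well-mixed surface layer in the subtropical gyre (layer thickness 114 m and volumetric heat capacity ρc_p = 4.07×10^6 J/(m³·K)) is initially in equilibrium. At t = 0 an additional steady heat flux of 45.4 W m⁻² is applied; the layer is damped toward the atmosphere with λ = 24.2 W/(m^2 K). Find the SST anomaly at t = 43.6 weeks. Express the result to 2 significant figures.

Areal heat capacity C = ρc_p × D = 4.07×10^6 × 114 = 4.64×10^8 J/(m^2 K).
τ = C / λ = 4.64×10^8 / 24.2 = 1.92×10^7 s.
Equilibrium anomaly ΔT_eq = F / λ = 45.4 / 24.2 = 1.88 K.
t = 43.6 weeks = 2.64×10^7 s, so t/τ = 1.38.
ΔT(t) = ΔT_eq (1 − e^(−t/τ)) = 1.88 × (1 − e^−1.38) = 1.40 K.

1.4 K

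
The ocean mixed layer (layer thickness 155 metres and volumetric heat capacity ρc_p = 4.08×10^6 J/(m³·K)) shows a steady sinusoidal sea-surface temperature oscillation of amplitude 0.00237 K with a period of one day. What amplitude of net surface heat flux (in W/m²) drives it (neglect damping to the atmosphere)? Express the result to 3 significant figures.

Areal heat capacity C = ρc_p × D = 4.08×10^6 × 155 = 6.32×10^8 J/(m^2 K).
ω = 2π / 86400 s = 7.27×10^-5 s⁻¹.
Cω = 6.32×10^8 × 7.27×10^-5 = 46000 W/(m²·K).
F₀ = A × Cω = 0.00237 × 46000 = 109 W/m².

109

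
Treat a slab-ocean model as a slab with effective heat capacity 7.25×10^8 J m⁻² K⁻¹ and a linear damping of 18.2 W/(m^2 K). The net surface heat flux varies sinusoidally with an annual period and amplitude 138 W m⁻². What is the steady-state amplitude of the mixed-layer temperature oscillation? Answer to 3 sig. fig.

0.948 K

Areal heat capacity C = 7.25×10^8 J m⁻² K⁻¹ (given).
Angular frequency ω = 2π / T = 2π / 3.15×10^7 s = 1.99×10^-7 s⁻¹.
√((Cω)² + λ²) = √((144)² + 18.2²) = 146 W/(m²·K).
Amplitude A = F₀ / √((Cω)²+λ²) = 138 / 146 = 0.948 K.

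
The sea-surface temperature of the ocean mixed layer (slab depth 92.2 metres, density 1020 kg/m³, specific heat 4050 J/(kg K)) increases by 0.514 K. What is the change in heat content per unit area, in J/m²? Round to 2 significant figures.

Areal heat capacity C = ρ c_p D = 1020 × 4050 × 92.2 = 3.81×10^8 J/(m²·K).
ΔQ = C ΔT = 3.81×10^8 × 0.514 = 1.96×10^8 J/m².

2.0×10^8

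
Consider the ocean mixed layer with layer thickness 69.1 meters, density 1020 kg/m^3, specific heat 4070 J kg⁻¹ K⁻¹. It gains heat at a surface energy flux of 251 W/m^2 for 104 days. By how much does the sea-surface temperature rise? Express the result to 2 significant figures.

7.9 K

Areal heat capacity C = ρ c_p D = 1020 × 4070 × 69.1 = 2.87×10^8 J/(m^2 K).
Net heat input Q = F Δt = 251 × (104 days × 86400 s/day) = 2.26×10^9 J/m².
ΔT = Q / C = 2.26×10^9 / 2.87×10^8 = 7.86 K.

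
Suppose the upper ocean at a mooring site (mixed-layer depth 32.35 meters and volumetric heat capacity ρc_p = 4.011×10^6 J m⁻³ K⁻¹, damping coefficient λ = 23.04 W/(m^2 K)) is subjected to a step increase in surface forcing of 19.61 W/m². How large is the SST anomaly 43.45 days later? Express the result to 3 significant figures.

0.414 K

Areal heat capacity C = ρc_p × D = 4.011×10^6 × 32.35 = 1.30×10^8 J m⁻² K⁻¹.
τ = C / λ = 1.30×10^8 / 23.04 = 5.63×10^6 s.
Equilibrium anomaly ΔT_eq = F / λ = 19.61 / 23.04 = 0.851 K.
t = 43.45 days = 3.75×10^6 s, so t/τ = 0.667.
ΔT(t) = ΔT_eq (1 − e^(−t/τ)) = 0.851 × (1 − e^−0.667) = 0.414 K.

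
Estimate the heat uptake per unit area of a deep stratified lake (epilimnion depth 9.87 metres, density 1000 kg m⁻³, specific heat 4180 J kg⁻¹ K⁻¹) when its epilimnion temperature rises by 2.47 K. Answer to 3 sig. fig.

Areal heat capacity C = ρ c_p D = 1000 × 4180 × 9.87 = 4.13×10^7 J/(m²·K).
ΔQ = C ΔT = 4.13×10^7 × 2.47 = 1.02×10^8 J/m².

1.02×10^8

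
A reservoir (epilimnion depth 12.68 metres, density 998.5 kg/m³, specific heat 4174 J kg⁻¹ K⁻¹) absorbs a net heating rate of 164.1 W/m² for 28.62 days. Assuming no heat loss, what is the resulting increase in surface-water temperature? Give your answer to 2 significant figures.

Areal heat capacity C = ρ c_p D = 998.5 × 4174 × 12.68 = 5.28×10^7 J/(m²·K).
Net heat input Q = F Δt = 164.1 × (28.62 days × 86400 s/day) = 4.06×10^8 J/m².
ΔT = Q / C = 4.06×10^8 / 5.28×10^7 = 7.68 K.

7.7 K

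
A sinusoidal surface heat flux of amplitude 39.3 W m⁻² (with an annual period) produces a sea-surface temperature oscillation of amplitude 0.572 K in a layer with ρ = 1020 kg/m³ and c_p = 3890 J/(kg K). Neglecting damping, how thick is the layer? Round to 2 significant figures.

ω = 2π / 3.15×10^7 s = 1.99×10^-7 s⁻¹.
Required C = F₀ / (A ω) = 39.3 / (0.572 × 1.99×10^-7) = 3.45×10^8 J/(m²·K).
D = C / (ρ c_p) = 3.45×10^8 / (1020 × 3890) = 86.9 m.

87 m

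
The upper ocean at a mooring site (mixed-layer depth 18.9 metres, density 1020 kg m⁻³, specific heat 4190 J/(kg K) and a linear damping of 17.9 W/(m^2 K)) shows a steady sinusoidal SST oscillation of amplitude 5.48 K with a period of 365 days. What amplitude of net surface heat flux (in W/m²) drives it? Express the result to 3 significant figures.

Areal heat capacity C = ρ c_p D = 1020 × 4190 × 18.9 = 8.08×10^7 J/(m²·K).
ω = 2π / 3.15×10^7 s = 1.99×10^-7 s⁻¹.
√((Cω)² + λ²) = √((16.1)² + 17.9²) = 24.1 W/(m²·K).
F₀ = A × √((Cω)²+λ²) = 5.48 × 24.1 = 132 W/m².

132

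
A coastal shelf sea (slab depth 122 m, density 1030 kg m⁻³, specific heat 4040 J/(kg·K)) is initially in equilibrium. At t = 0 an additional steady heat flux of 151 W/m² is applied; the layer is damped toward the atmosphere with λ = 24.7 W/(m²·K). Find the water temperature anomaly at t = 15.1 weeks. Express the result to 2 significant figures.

2.2 K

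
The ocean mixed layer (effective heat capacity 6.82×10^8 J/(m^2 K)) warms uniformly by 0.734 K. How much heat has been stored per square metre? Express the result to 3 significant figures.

5.01×10^8

Areal heat capacity C = 6.82×10^8 J/(m^2 K) (given).
ΔQ = C ΔT = 6.82×10^8 × 0.734 = 5.01×10^8 J/m².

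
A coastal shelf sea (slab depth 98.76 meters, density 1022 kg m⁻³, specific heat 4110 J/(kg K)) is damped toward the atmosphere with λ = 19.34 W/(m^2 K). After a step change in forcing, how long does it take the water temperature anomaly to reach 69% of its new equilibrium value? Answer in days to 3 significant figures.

291 days

Areal heat capacity C = ρ c_p D = 1022 × 4110 × 98.76 = 4.15×10^8 J/(m²·K).
τ = C / λ = 4.15×10^8 / 19.34 = 2.14×10^7 s.
Fraction reached: 1 − e^(−t/τ) = 0.69 ⇒ t = −τ ln(1 − 0.69) = τ × 1.17.
t = 2.51×10^7 s = 291 days.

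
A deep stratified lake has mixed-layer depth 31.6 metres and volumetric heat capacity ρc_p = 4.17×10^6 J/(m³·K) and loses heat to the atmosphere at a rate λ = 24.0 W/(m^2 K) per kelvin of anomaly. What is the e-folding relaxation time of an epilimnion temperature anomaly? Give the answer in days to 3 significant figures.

Areal heat capacity C = ρc_p × D = 4.17×10^6 × 31.6 = 1.32×10^8 J m⁻² K⁻¹.
Relaxation time τ = C / λ = 1.32×10^8 / 24.0 = 5.49×10^6 s.
In days: 5.49×10^6 s / (86400 s/day) = 63.5 days.

63.5 days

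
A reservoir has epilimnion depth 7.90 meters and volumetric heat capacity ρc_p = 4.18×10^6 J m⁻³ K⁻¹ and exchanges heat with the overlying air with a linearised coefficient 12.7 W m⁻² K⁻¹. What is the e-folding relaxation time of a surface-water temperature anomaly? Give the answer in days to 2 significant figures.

30 days

Areal heat capacity C = ρc_p × D = 4.18×10^6 × 7.90 = 3.30×10^7 J m⁻² K⁻¹.
Relaxation time τ = C / λ = 3.30×10^7 / 12.7 = 2.60×10^6 s.
In days: 2.60×10^6 s / (86400 s/day) = 30.1 days.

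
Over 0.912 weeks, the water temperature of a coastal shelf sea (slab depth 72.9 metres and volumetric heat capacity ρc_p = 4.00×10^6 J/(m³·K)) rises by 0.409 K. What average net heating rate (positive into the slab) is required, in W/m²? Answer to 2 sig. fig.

220

Areal heat capacity C = ρc_p × D = 4.00×10^6 × 72.9 = 2.92×10^8 J/(m^2 K).
Required heat per unit area: Q = C ΔT = 2.92×10^8 × 0.409 = 1.19×10^8 J/m².
Flux F = Q / Δt = 1.19×10^8 / 5.52×10^5 s = 216 W/m².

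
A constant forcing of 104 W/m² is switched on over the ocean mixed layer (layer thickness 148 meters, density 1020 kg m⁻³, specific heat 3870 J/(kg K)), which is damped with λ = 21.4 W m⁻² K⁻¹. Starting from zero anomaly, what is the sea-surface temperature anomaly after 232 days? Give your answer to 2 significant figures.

Areal heat capacity C = ρ c_p D = 1020 × 3870 × 148 = 5.84×10^8 J m⁻² K⁻¹.
τ = C / λ = 5.84×10^8 / 21.4 = 2.73×10^7 s.
Equilibrium anomaly ΔT_eq = F / λ = 104 / 21.4 = 4.86 K.
t = 232 days = 2.00×10^7 s, so t/τ = 0.734.
ΔT(t) = ΔT_eq (1 − e^(−t/τ)) = 4.86 × (1 − e^−0.734) = 2.53 K.

2.5 K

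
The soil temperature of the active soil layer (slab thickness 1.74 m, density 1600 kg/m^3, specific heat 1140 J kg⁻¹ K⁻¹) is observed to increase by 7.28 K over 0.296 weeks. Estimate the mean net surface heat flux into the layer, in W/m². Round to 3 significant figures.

Areal heat capacity C = ρ c_p D = 1600 × 1140 × 1.74 = 3.17×10^6 J m⁻² K⁻¹.
Required heat per unit area: Q = C ΔT = 3.17×10^6 × 7.28 = 2.31×10^7 J/m².
Flux F = Q / Δt = 2.31×10^7 / 1.79×10^5 s = 129 W/m².

129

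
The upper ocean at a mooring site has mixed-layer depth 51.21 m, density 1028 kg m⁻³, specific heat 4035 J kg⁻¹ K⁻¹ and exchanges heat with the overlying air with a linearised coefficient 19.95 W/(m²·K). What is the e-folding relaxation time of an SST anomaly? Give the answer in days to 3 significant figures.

Areal heat capacity C = ρ c_p D = 1028 × 4035 × 51.21 = 2.12×10^8 J/(m²·K).
Relaxation time τ = C / λ = 2.12×10^8 / 19.95 = 1.06×10^7 s.
In days: 1.06×10^7 s / (86400 s/day) = 123 days.

123 days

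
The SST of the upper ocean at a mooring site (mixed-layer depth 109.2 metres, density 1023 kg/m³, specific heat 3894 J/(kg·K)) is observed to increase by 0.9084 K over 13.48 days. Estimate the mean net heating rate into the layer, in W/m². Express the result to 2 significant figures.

Areal heat capacity C = ρ c_p D = 1023 × 3894 × 109.2 = 4.35×10^8 J/(m^2 K).
Required heat per unit area: Q = C ΔT = 4.35×10^8 × 0.9084 = 3.95×10^8 J/m².
Flux F = Q / Δt = 3.95×10^8 / 1.16×10^6 s = 339 W/m².

340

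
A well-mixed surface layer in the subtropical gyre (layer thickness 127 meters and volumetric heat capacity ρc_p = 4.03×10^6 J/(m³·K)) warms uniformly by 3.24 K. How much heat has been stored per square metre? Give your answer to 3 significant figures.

1.66×10^9

Areal heat capacity C = ρc_p × D = 4.03×10^6 × 127 = 5.12×10^8 J m⁻² K⁻¹.
ΔQ = C ΔT = 5.12×10^8 × 3.24 = 1.66×10^9 J/m².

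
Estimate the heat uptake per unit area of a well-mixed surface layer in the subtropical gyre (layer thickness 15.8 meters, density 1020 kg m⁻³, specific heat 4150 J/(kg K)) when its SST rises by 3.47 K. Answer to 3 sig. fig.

Areal heat capacity C = ρ c_p D = 1020 × 4150 × 15.8 = 6.69×10^7 J/(m²·K).
ΔQ = C ΔT = 6.69×10^7 × 3.47 = 2.32×10^8 J/m².

2.32×10^8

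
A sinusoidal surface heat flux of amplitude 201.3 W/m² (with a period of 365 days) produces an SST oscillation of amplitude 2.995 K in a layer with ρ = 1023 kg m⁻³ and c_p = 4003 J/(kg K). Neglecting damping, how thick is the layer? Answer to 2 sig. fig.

82 m

ω = 2π / 3.15×10^7 s = 1.99×10^-7 s⁻¹.
Required C = F₀ / (A ω) = 201.3 / (2.995 × 1.99×10^-7) = 3.37×10^8 J/(m²·K).
D = C / (ρ c_p) = 3.37×10^8 / (1023 × 4003) = 82.4 m.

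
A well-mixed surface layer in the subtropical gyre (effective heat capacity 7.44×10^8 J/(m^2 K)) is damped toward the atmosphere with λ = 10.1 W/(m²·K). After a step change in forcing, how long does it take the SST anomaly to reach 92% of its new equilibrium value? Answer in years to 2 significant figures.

5.9 years

Areal heat capacity C = 7.44×10^8 J/(m^2 K) (given).
τ = C / λ = 7.44×10^8 / 10.1 = 7.37×10^7 s.
Fraction reached: 1 − e^(−t/τ) = 0.92 ⇒ t = −τ ln(1 − 0.92) = τ × 2.53.
t = 1.86×10^8 s = 5.90 years.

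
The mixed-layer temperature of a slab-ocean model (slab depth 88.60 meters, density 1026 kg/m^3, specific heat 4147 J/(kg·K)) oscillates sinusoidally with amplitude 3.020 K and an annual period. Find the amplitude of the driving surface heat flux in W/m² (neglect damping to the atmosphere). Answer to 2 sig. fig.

230

Areal heat capacity C = ρ c_p D = 1026 × 4147 × 88.60 = 3.77×10^8 J/(m²·K).
ω = 2π / 3.15×10^7 s = 1.99×10^-7 s⁻¹.
Cω = 3.77×10^8 × 1.99×10^-7 = 75.1 W/(m²·K).
F₀ = A × Cω = 3.020 × 75.1 = 227 W/m².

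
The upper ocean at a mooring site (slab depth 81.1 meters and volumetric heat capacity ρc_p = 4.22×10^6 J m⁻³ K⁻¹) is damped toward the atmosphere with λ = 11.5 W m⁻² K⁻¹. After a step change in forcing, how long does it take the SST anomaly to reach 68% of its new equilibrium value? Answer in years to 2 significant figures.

Areal heat capacity C = ρc_p × D = 4.22×10^6 × 81.1 = 3.42×10^8 J/(m^2 K).
τ = C / λ = 3.42×10^8 / 11.5 = 2.98×10^7 s.
Fraction reached: 1 − e^(−t/τ) = 0.68 ⇒ t = −τ ln(1 − 0.68) = τ × 1.14.
t = 3.39×10^7 s = 1.07 years.

1.1 years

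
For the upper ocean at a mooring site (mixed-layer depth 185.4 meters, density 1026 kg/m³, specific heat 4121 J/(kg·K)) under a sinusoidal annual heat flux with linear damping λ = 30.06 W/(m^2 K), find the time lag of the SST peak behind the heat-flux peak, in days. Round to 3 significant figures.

Areal heat capacity C = ρ c_p D = 1026 × 4121 × 185.4 = 7.84×10^8 J/(m^2 K).
ω = 2π / 3.15×10^7 s = 1.99×10^-7 s⁻¹.
Phase lag φ = arctan(Cω/λ) = arctan(156/30.06) = 1.38 rad.
Time lag = φ / ω = 1.38 / 1.99×10^-7 = 6.93×10^6 s = 80.2 days.

80.2 days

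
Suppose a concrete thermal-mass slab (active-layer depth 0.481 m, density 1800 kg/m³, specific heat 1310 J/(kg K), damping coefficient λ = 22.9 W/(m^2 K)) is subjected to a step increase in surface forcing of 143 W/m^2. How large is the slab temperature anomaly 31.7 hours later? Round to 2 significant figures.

5.6 K

Areal heat capacity C = ρ c_p D = 1800 × 1310 × 0.481 = 1.13×10^6 J/(m^2 K).
τ = C / λ = 1.13×10^6 / 22.9 = 49500 s.
Equilibrium anomaly ΔT_eq = F / λ = 143 / 22.9 = 6.24 K.
t = 31.7 hours = 1.14×10^5 s, so t/τ = 2.30.
ΔT(t) = ΔT_eq (1 − e^(−t/τ)) = 6.24 × (1 − e^−2.30) = 5.62 K.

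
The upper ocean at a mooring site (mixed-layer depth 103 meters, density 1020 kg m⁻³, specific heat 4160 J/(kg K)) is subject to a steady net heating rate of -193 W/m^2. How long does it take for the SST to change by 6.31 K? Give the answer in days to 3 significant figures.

Areal heat capacity C = ρ c_p D = 1020 × 4160 × 103 = 4.37×10^8 J/(m²·K).
Time required: Δt = C ΔT / F = 4.37×10^8 × -6.31 / -193 = 1.43×10^7 s.
In days: 1.43×10^7 s / (86400 s/day) = 165 days.

165 days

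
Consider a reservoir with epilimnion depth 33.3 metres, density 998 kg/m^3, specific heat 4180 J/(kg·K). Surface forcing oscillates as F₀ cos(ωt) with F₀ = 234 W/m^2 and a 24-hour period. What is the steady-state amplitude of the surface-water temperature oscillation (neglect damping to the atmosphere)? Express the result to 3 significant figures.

0.0232 K

Areal heat capacity C = ρ c_p D = 998 × 4180 × 33.3 = 1.39×10^8 J m⁻² K⁻¹.
Angular frequency ω = 2π / T = 2π / 86400 s = 7.27×10^-5 s⁻¹.
Cω = 1.39×10^8 × 7.27×10^-5 = 10100 W/(m²·K).
Amplitude A = F₀ / (Cω) = 234 / 10100 = 0.0232 K.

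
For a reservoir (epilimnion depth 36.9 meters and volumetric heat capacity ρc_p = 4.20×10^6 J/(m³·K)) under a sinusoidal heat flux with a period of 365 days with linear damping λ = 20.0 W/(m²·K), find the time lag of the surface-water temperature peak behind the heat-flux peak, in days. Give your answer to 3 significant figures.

57.9 days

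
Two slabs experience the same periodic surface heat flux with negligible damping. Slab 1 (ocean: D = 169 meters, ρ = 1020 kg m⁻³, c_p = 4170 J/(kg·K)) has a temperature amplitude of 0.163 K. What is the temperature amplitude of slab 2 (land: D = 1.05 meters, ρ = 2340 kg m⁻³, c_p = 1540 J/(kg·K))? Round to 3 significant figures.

31.0 K

C_ocean = 7.19×10^8 J/(m²·K); C_land = 3.78×10^6 J/(m²·K).
A ∝ 1/C ⇒ A_land = A_ocean × C_ocean/C_land = 0.163 × 190 = 31.0 K.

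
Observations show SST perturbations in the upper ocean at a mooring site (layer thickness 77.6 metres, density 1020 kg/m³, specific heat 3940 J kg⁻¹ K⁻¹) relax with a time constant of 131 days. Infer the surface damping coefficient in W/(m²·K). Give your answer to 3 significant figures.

27.6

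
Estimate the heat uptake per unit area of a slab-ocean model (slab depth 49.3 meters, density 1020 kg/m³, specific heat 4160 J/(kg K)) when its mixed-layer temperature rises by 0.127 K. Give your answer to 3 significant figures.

Areal heat capacity C = ρ c_p D = 1020 × 4160 × 49.3 = 2.09×10^8 J/(m^2 K).
ΔQ = C ΔT = 2.09×10^8 × 0.127 = 2.66×10^7 J/m².

2.66×10^7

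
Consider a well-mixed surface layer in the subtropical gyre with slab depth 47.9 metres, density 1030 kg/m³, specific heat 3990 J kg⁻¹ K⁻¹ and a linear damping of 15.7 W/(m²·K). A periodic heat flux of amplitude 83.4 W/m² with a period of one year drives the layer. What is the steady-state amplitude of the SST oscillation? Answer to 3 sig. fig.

Areal heat capacity C = ρ c_p D = 1030 × 3990 × 47.9 = 1.97×10^8 J/(m²·K).
Angular frequency ω = 2π / T = 2π / 3.15×10^7 s = 1.99×10^-7 s⁻¹.
√((Cω)² + λ²) = √((39.2)² + 15.7²) = 42.2 W/(m²·K).
Amplitude A = F₀ / √((Cω)²+λ²) = 83.4 / 42.2 = 1.97 K.

1.97 K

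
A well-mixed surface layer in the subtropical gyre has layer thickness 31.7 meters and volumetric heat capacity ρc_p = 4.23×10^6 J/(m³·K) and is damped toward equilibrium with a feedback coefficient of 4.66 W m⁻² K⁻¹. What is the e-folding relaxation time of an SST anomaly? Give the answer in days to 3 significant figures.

Areal heat capacity C = ρc_p × D = 4.23×10^6 × 31.7 = 1.34×10^8 J/(m^2 K).
Relaxation time τ = C / λ = 1.34×10^8 / 4.66 = 2.88×10^7 s.
In days: 2.88×10^7 s / (86400 s/day) = 333 days.

333 days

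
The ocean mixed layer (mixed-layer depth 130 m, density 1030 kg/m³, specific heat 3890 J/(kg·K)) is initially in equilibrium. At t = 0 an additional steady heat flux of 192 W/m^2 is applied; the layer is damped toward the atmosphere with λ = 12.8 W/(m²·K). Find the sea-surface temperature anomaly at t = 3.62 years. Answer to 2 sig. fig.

Areal heat capacity C = ρ c_p D = 1030 × 3890 × 130 = 5.21×10^8 J m⁻² K⁻¹.
τ = C / λ = 5.21×10^8 / 12.8 = 4.07×10^7 s.
Equilibrium anomaly ΔT_eq = F / λ = 192 / 12.8 = 15.0 K.
t = 3.62 years = 1.14×10^8 s, so t/τ = 2.81.
ΔT(t) = ΔT_eq (1 − e^(−t/τ)) = 15.0 × (1 − e^−2.81) = 14.1 K.

14 K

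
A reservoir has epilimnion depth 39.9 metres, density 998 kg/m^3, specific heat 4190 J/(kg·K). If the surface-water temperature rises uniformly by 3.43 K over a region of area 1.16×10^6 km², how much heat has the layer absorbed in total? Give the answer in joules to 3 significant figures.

6.64×10^20 J

Areal heat capacity C = ρ c_p D = 998 × 4190 × 39.9 = 1.67×10^8 J m⁻² K⁻¹.
Heat per unit area: q = C ΔT = 1.67×10^8 × 3.43 = 5.72×10^8 J/m².
Total heat: Q = q × A = 5.72×10^8 × (1.16×10^6 × 10⁶ m²) = 6.64×10^20 J.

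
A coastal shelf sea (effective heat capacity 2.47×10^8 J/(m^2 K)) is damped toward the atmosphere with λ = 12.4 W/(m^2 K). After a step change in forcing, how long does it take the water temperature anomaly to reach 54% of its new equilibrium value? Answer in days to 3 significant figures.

Areal heat capacity C = 2.47×10^8 J/(m^2 K) (given).
τ = C / λ = 2.47×10^8 / 12.4 = 1.99×10^7 s.
Fraction reached: 1 − e^(−t/τ) = 0.54 ⇒ t = −τ ln(1 − 0.54) = τ × 0.777.
t = 1.55×10^7 s = 179 days.

179 days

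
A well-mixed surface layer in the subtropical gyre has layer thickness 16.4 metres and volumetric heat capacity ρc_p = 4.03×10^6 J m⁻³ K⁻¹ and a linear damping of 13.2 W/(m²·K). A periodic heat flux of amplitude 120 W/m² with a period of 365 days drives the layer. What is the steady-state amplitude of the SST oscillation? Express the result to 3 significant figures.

6.44 K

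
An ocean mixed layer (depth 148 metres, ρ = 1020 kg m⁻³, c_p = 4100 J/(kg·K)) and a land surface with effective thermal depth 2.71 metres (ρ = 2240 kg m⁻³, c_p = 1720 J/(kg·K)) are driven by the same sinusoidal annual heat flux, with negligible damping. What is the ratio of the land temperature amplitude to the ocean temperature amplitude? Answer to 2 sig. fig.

59

C_ocean = 1020 × 4100 × 148 = 6.19×10^8 J/(m²·K).
C_land = 2240 × 1720 × 2.71 = 1.04×10^7 J/(m²·K).
Undamped amplitude ∝ 1/C, so A_land/A_ocean = C_ocean/C_land = 59.3.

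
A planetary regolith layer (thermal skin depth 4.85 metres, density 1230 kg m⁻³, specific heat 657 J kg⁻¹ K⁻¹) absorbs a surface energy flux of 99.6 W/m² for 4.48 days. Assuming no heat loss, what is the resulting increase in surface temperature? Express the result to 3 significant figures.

Areal heat capacity C = ρ c_p D = 1230 × 657 × 4.85 = 3.92×10^6 J/(m^2 K).
Net heat input Q = F Δt = 99.6 × (4.48 days × 86400 s/day) = 3.86×10^7 J/m².
ΔT = Q / C = 3.86×10^7 / 3.92×10^6 = 9.84 K.

9.84 K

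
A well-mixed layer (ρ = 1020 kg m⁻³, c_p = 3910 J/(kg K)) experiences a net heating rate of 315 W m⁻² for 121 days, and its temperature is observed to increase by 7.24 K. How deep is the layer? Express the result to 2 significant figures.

110 m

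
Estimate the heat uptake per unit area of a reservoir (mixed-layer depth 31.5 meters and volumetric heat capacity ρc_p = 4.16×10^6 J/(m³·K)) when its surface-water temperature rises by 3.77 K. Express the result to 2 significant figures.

Areal heat capacity C = ρc_p × D = 4.16×10^6 × 31.5 = 1.31×10^8 J m⁻² K⁻¹.
ΔQ = C ΔT = 1.31×10^8 × 3.77 = 4.94×10^8 J/m².

4.9×10^8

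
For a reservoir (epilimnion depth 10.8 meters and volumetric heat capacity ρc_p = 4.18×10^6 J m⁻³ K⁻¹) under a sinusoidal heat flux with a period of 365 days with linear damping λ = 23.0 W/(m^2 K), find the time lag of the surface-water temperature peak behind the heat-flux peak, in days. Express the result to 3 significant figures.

Areal heat capacity C = ρc_p × D = 4.18×10^6 × 10.8 = 4.51×10^7 J/(m^2 K).
ω = 2π / 3.15×10^7 s = 1.99×10^-7 s⁻¹.
Phase lag φ = arctan(Cω/λ) = arctan(8.99/23.0) = 0.373 rad.
Time lag = φ / ω = 0.373 / 1.99×10^-7 = 1.87×10^6 s = 21.7 days.

21.7 days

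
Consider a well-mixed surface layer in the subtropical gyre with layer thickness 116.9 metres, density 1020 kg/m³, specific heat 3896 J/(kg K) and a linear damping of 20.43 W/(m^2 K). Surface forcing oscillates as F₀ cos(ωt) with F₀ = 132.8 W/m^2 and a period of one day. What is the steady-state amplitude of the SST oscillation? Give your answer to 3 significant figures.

0.00393 K

Areal heat capacity C = ρ c_p D = 1020 × 3896 × 116.9 = 4.65×10^8 J/(m²·K).
Angular frequency ω = 2π / T = 2π / 86400 s = 7.27×10^-5 s⁻¹.
√((Cω)² + λ²) = √((33800)² + 20.43²) = 33800 W/(m²·K).
Amplitude A = F₀ / √((Cω)²+λ²) = 132.8 / 33800 = 0.00393 K.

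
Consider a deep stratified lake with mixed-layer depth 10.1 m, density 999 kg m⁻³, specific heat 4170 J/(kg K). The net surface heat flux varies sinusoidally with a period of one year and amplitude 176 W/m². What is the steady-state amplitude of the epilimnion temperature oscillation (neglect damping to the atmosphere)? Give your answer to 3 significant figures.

Areal heat capacity C = ρ c_p D = 999 × 4170 × 10.1 = 4.21×10^7 J/(m^2 K).
Angular frequency ω = 2π / T = 2π / 3.15×10^7 s = 1.99×10^-7 s⁻¹.
Cω = 4.21×10^7 × 1.99×10^-7 = 8.38 W/(m²·K).
Amplitude A = F₀ / (Cω) = 176 / 8.38 = 21.0 K.

21.0 K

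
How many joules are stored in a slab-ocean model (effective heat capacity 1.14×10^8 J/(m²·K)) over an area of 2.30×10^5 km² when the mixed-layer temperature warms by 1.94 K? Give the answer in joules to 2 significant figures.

5.1×10^19 J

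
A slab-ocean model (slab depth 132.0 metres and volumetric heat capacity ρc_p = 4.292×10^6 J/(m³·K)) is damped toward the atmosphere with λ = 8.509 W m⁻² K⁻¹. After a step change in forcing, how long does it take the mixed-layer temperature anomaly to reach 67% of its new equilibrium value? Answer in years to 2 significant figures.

2.3 years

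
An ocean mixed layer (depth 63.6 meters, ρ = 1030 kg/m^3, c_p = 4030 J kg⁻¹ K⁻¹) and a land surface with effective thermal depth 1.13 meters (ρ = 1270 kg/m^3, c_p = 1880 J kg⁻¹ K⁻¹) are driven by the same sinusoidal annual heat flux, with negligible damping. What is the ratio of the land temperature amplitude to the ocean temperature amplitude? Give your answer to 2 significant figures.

C_ocean = 1030 × 4030 × 63.6 = 2.64×10^8 J/(m²·K).
C_land = 1270 × 1880 × 1.13 = 2.70×10^6 J/(m²·K).
Undamped amplitude ∝ 1/C, so A_land/A_ocean = C_ocean/C_land = 97.8.

98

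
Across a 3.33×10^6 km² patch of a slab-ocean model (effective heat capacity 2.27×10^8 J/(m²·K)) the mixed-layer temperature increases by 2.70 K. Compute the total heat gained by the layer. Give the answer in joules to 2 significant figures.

2.0×10^21 J

Areal heat capacity C = 2.27×10^8 J/(m²·K) (given).
Heat per unit area: q = C ΔT = 2.27×10^8 × 2.70 = 6.13×10^8 J/m².
Total heat: Q = q × A = 6.13×10^8 × (3.33×10^6 × 10⁶ m²) = 2.04×10^21 J.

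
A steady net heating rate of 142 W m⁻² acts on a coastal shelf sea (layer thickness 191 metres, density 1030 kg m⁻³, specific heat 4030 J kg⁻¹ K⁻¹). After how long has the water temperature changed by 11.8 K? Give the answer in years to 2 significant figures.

Areal heat capacity C = ρ c_p D = 1030 × 4030 × 191 = 7.93×10^8 J/(m^2 K).
Time required: Δt = C ΔT / F = 7.93×10^8 × 11.8 / 142 = 6.59×10^7 s.
In years: 6.59×10^7 s / (3.156×10^7 s/year) = 2.09 years.

2.1 years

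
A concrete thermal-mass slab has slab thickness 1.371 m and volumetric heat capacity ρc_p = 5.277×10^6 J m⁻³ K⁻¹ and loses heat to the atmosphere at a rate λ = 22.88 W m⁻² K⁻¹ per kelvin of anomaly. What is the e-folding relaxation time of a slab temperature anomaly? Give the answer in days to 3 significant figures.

3.66 days

Areal heat capacity C = ρc_p × D = 5.277×10^6 × 1.371 = 7.23×10^6 J/(m²·K).
Relaxation time τ = C / λ = 7.23×10^6 / 22.88 = 3.16×10^5 s.
In days: 3.16×10^5 s / (86400 s/day) = 3.66 days.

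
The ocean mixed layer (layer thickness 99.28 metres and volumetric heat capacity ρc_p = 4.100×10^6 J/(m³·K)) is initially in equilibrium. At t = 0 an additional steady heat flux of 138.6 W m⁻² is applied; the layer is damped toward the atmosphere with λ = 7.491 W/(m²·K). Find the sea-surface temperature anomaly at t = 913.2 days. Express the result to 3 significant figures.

Areal heat capacity C = ρc_p × D = 4.100×10^6 × 99.28 = 4.07×10^8 J/(m^2 K).
τ = C / λ = 4.07×10^8 / 7.491 = 5.43×10^7 s.
Equilibrium anomaly ΔT_eq = F / λ = 138.6 / 7.491 = 18.5 K.
t = 913.2 days = 7.89×10^7 s, so t/τ = 1.45.
ΔT(t) = ΔT_eq (1 − e^(−t/τ)) = 18.5 × (1 − e^−1.45) = 14.2 K.

14.2 K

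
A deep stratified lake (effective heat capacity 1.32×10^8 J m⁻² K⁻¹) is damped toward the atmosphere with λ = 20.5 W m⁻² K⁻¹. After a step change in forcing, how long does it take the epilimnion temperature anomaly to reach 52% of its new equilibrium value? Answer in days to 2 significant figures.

55 days

Areal heat capacity C = 1.32×10^8 J m⁻² K⁻¹ (given).
τ = C / λ = 1.32×10^8 / 20.5 = 6.44×10^6 s.
Fraction reached: 1 − e^(−t/τ) = 0.52 ⇒ t = −τ ln(1 − 0.52) = τ × 0.734.
t = 4.73×10^6 s = 54.7 days.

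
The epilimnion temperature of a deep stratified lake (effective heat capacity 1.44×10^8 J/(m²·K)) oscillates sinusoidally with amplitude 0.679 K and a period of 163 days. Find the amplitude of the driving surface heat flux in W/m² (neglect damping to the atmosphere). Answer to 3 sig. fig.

43.6

Areal heat capacity C = 1.44×10^8 J/(m²·K) (given).
ω = 2π / 1.41×10^7 s = 4.46×10^-7 s⁻¹.
Cω = 1.44×10^8 × 4.46×10^-7 = 64.2 W/(m²·K).
F₀ = A × Cω = 0.679 × 64.2 = 43.6 W/m².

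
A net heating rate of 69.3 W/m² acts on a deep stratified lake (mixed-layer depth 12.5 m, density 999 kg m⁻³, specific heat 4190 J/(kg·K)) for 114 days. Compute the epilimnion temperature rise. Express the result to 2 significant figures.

Areal heat capacity C = ρ c_p D = 999 × 4190 × 12.5 = 5.23×10^7 J/(m²·K).
Net heat input Q = F Δt = 69.3 × (114 days × 86400 s/day) = 6.83×10^8 J/m².
ΔT = Q / C = 6.83×10^8 / 5.23×10^7 = 13.0 K.

13 K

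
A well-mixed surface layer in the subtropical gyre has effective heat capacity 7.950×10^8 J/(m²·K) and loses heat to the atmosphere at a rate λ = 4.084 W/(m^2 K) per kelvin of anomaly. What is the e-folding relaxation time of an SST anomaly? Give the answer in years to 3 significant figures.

6.17 years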